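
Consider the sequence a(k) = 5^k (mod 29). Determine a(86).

Computing terms: a(0) = 1,  a(1) = 5,  a(2) = 25,  a(3) = 9,  a(4) = 16,  a(5) = 22,  a(6) = 23,  a(7) = 28,  a(8) = 24,  a(9) = 4,  a(10) = 20,  a(11) = 13,  a(12) = 7,  a(13) = 6,  a(14) = 1.
Since a(14) = a(0) = 1, the sequence is periodic with period 14.
(86 - 0) mod 14 = 2, so a(86) = a(2) = 25.

25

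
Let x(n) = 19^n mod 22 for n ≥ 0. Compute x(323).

Listing terms: x(0) = 1; x(1) = 19; x(2) = 9; x(3) = 17; x(4) = 15; x(5) = 21; x(6) = 3; x(7) = 13; x(8) = 5; x(9) = 7; x(10) = 1.
Since x(10) = x(0) = 1, the sequence is periodic with period 10.
(323 - 0) mod 10 = 3, so x(323) = x(3) = 17.

17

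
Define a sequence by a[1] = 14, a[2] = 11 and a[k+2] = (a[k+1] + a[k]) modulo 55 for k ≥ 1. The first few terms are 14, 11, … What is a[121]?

14

a[1] = 14, a[2] = 11, a[3] = 25, a[4] = 36, a[5] = 6, a[6] = 42, a[7] = 48, a[8] = 35, a[9] = 28, a[10] = 8, a[11] = 36, a[12] = 44, a[13] = 25, a[14] = 14, a[15] = 39, a[16] = 53, a[17] = 37, a[18] = 35, a[19] = 17, a[20] = 52, a[21] = 14, a[22] = 11.
Since (a[21], a[22]) = (a[1], a[2]) = (14, 11) (two consecutive terms determine the rest), the sequence is periodic with period 20.
So a[121] = a[1 + ((121-1) mod 20)] = a[1] = 14.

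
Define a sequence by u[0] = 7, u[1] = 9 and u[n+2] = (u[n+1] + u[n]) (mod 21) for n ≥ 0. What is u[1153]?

Computing terms: u[0] = 7; u[1] = 9; u[2] = 16; u[3] = 4; u[4] = 20; u[5] = 3; u[6] = 2; u[7] = 5; u[8] = 7; u[9] = 12; u[10] = 19; u[11] = 10; u[12] = 8; u[13] = 18; u[14] = 5; u[15] = 2; u[16] = 7; u[17] = 9.
The sequence repeats with period 16.
So u[1153] = u[0 + ((1153-0) mod 16)] = u[1] = 9.

9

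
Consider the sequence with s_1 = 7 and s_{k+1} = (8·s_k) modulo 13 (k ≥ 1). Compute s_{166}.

Computing terms: s_1 = 7, s_2 = 4, s_3 = 6, s_4 = 9, s_5 = 7.
The sequence repeats with period 4.
(166 - 1) mod 4 = 1, so s_{166} = s_2 = 4.

4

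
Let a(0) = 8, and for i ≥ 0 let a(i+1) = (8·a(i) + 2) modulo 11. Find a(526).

1

Computing terms: a(0) = 8,  a(1) = 0,  a(2) = 2,  a(3) = 7,  a(4) = 3,  a(5) = 4,  a(6) = 1,  a(7) = 10,  a(8) = 5,  a(9) = 9,  a(10) = 8.
Since a(10) = a(0) = 8, the sequence is periodic with period 10.
So a(526) = a(0 + ((526-0) mod 10)) = a(6) = 1.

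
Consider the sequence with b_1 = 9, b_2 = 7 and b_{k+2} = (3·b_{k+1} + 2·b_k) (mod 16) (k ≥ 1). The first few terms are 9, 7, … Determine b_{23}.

b_1 = 9; b_2 = 7; b_3 = 7; b_4 = 3; b_5 = 7; b_6 = 11; b_7 = 15; b_8 = 3; b_9 = 7.
Since (b_8, b_9) = (b_4, b_5) = (3, 7) (two consecutive terms determine the rest), the sequence is eventually periodic: after a pre-period of length 3 it cycles with period 4.
For k ≥ 4, b_k depends only on (k - 4) mod 4. (23 - 4) mod 4 = 3, so b_{23} = b_7 = 15.

15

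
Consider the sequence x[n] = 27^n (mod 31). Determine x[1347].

Computing terms: x[0] = 1; x[1] = 27; x[2] = 16; x[3] = 29; x[4] = 8; x[5] = 30; x[6] = 4; x[7] = 15; x[8] = 2; x[9] = 23; x[10] = 1.
Since x[10] = x[0] = 1, the sequence is periodic with period 10.
(1347 - 0) mod 10 = 7, so x[1347] = x[7] = 15.

15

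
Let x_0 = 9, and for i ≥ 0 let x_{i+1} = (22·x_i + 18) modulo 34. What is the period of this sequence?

Computing terms: x_0 = 9, x_1 = 12, x_2 = 10, x_3 = 0, x_4 = 18, x_5 = 6, x_6 = 14, x_7 = 20, x_8 = 16, x_9 = 30, x_{10} = 32, x_{11} = 8, x_{12} = 24, x_{13} = 2, x_{14} = 28, x_{15} = 22, x_{16} = 26, x_{17} = 12.
Since x_{17} = x_1 = 12, the sequence is eventually periodic: after a pre-period of length 1 it cycles with period 16.

16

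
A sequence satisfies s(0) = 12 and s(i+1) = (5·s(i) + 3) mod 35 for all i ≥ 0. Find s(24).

s(0) = 12; s(1) = 28; s(2) = 3; s(3) = 18; s(4) = 23; s(5) = 13; s(6) = 33; s(7) = 28.
Since s(7) = s(1) = 28, the sequence is eventually periodic: after a pre-period of length 1 it cycles with period 6.
For i ≥ 1, s(i) depends only on (i - 1) mod 6. (24 - 1) mod 6 = 5, so s(24) = s(6) = 33.

33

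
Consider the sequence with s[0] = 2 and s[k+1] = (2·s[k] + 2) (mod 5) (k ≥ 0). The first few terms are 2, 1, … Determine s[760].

2

We have s[0] = 2, s[1] = 1, s[2] = 4, s[3] = 0, s[4] = 2.
The sequence repeats with period 4.
So s[760] = s[0 + ((760-0) mod 4)] = s[0] = 2.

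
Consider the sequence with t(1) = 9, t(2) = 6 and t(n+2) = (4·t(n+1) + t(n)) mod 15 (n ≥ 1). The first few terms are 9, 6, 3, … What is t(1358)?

9

Listing terms: t(1) = 9,  t(2) = 6,  t(3) = 3,  t(4) = 3,  t(5) = 0,  t(6) = 3,  t(7) = 12,  t(8) = 6,  t(9) = 6,  t(10) = 0,  t(11) = 6,  t(12) = 9,  t(13) = 12,  t(14) = 12,  t(15) = 0,  t(16) = 12,  t(17) = 3,  t(18) = 9,  t(19) = 9,  t(20) = 0,  t(21) = 9,  t(22) = 6.
Since (t(21), t(22)) = (t(1), t(2)) = (9, 6) (two consecutive terms determine the rest), the sequence is periodic with period 20.
So t(1358) = t(1 + ((1358-1) mod 20)) = t(18) = 9.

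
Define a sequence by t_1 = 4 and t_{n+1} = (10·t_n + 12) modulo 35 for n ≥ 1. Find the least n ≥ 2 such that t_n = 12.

4

We have t_1 = 4,  t_2 = 17,  t_3 = 7,  t_4 = 12,  t_5 = 27,  t_6 = 2,  t_7 = 32,  t_8 = 17.
Since t_8 = t_2 = 17, the sequence is eventually periodic: after a pre-period of length 1 it cycles with period 6.
The value 12 first appears (with n ≥ 2) at t_4.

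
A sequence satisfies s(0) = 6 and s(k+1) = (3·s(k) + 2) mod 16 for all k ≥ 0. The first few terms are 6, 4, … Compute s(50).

Computing terms: s(0) = 6,  s(1) = 4,  s(2) = 14,  s(3) = 12,  s(4) = 6.
Since s(4) = s(0) = 6, the sequence is periodic with period 4.
So s(50) = s(0 + ((50-0) mod 4)) = s(2) = 14.

14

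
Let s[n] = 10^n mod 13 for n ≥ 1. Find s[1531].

10

Computing terms: s[1] = 10, s[2] = 9, s[3] = 12, s[4] = 3, s[5] = 4, s[6] = 1, s[7] = 10.
Since s[7] = s[1] = 10, the sequence is periodic with period 6.
So s[1531] = s[1 + ((1531-1) mod 6)] = s[1] = 10.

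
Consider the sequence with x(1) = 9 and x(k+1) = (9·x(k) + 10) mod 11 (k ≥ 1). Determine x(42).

We have x(1) = 9,  x(2) = 3,  x(3) = 4,  x(4) = 2,  x(5) = 6,  x(6) = 9.
Since x(6) = x(1) = 9, the sequence is periodic with period 5.
So x(42) = x(1 + ((42-1) mod 5)) = x(2) = 3.

3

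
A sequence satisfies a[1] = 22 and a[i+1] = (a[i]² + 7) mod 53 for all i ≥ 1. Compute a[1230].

17

Computing terms: a[1] = 22; a[2] = 14; a[3] = 44; a[4] = 35; a[5] = 13; a[6] = 17; a[7] = 31; a[8] = 14.
Since a[8] = a[2] = 14, the sequence is eventually periodic: after a pre-period of length 1 it cycles with period 6.
For i ≥ 2, a[i] depends only on (i - 2) mod 6. (1230 - 2) mod 6 = 4, so a[1230] = a[6] = 17.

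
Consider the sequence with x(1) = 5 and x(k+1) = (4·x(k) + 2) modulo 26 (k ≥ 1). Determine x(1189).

Listing terms: x(1) = 5; x(2) = 22; x(3) = 12; x(4) = 24; x(5) = 20; x(6) = 4; x(7) = 18; x(8) = 22.
Since x(8) = x(2) = 22, the sequence is eventually periodic: after a pre-period of length 1 it cycles with period 6.
For k ≥ 2, x(k) depends only on (k - 2) mod 6. (1189 - 2) mod 6 = 5, so x(1189) = x(7) = 18.

18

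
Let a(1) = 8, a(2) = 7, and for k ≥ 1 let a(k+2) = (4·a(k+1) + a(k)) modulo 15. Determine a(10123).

a(1) = 8; a(2) = 7; a(3) = 6; a(4) = 1; a(5) = 10; a(6) = 11; a(7) = 9; a(8) = 2; a(9) = 2; a(10) = 10; a(11) = 12; a(12) = 13; a(13) = 4; a(14) = 14; a(15) = 0; a(16) = 14; a(17) = 11; a(18) = 13; a(19) = 3; a(20) = 10; a(21) = 13; a(22) = 2; a(23) = 6; a(24) = 11; a(25) = 5; a(26) = 1; a(27) = 9; a(28) = 7; a(29) = 7; a(30) = 5; a(31) = 12; a(32) = 8; a(33) = 14; a(34) = 4; a(35) = 0; a(36) = 4; a(37) = 1; a(38) = 8; a(39) = 3; a(40) = 5; a(41) = 8; a(42) = 7.
The sequence repeats with period 40.
So a(10123) = a(1 + ((10123-1) mod 40)) = a(3) = 6.

6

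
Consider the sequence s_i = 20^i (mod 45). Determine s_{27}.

Computing terms: s_0 = 1,  s_1 = 20,  s_2 = 40,  s_3 = 35,  s_4 = 25,  s_5 = 5,  s_6 = 10,  s_7 = 20.
Since s_7 = s_1 = 20, the sequence is eventually periodic: after a pre-period of length 1 it cycles with period 6.
For i ≥ 1, s_i depends only on (i - 1) mod 6. (27 - 1) mod 6 = 2, so s_{27} = s_3 = 35.

35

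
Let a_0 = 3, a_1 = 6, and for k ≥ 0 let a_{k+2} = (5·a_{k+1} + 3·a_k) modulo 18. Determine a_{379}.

We have a_0 = 3,  a_1 = 6,  a_2 = 3,  a_3 = 15,  a_4 = 12,  a_5 = 15,  a_6 = 3,  a_7 = 6.
The sequence repeats with period 6.
So a_{379} = a_{0 + ((379-0) mod 6)} = a_1 = 6.

6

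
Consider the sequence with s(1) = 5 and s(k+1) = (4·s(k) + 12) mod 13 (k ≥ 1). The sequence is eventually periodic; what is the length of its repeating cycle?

6

We have s(1) = 5,  s(2) = 6,  s(3) = 10,  s(4) = 0,  s(5) = 12,  s(6) = 8,  s(7) = 5.
The sequence repeats with period 6.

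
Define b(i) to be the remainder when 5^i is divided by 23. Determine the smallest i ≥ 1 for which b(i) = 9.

b(0) = 1, b(1) = 5, b(2) = 2, b(3) = 10, b(4) = 4, b(5) = 20, b(6) = 8, b(7) = 17, b(8) = 16, b(9) = 11, b(10) = 9, b(11) = 22, b(12) = 18, b(13) = 21, b(14) = 13, b(15) = 19, b(16) = 3, b(17) = 15, b(18) = 6, b(19) = 7, b(20) = 12, b(21) = 14, b(22) = 1.
The sequence repeats with period 22.
The value 9 first appears (with i ≥ 1) at b(10).

10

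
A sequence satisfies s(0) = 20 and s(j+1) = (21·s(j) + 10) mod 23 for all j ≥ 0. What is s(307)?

18

We have s(0) = 20,  s(1) = 16,  s(2) = 1,  s(3) = 8,  s(4) = 17,  s(5) = 22,  s(6) = 12,  s(7) = 9,  s(8) = 15,  s(9) = 3,  s(10) = 4,  s(11) = 2,  s(12) = 6,  s(13) = 21,  s(14) = 14,  s(15) = 5,  s(16) = 0,  s(17) = 10,  s(18) = 13,  s(19) = 7,  s(20) = 19,  s(21) = 18,  s(22) = 20.
Since s(22) = s(0) = 20, the sequence is periodic with period 22.
(307 - 0) mod 22 = 21, so s(307) = s(21) = 18.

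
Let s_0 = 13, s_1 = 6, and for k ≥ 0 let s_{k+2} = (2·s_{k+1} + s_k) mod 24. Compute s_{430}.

5

We have s_0 = 13,  s_1 = 6,  s_2 = 1,  s_3 = 8,  s_4 = 17,  s_5 = 18,  s_6 = 5,  s_7 = 4,  s_8 = 13,  s_9 = 6.
Since (s_8, s_9) = (s_0, s_1) = (13, 6) (two consecutive terms determine the rest), the sequence is periodic with period 8.
(430 - 0) mod 8 = 6, so s_{430} = s_6 = 5.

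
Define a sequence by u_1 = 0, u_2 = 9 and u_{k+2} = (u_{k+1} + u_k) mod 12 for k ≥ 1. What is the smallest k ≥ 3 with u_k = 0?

7

Listing terms: u_1 = 0, u_2 = 9, u_3 = 9, u_4 = 6, u_5 = 3, u_6 = 9, u_7 = 0, u_8 = 9.
Since (u_7, u_8) = (u_1, u_2) = (0, 9) (two consecutive terms determine the rest), the sequence is periodic with period 6.
The value 0 next appears (with k ≥ 3) at u_7.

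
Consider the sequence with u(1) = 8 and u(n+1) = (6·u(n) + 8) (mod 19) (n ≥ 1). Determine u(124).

u(1) = 8,  u(2) = 18,  u(3) = 2,  u(4) = 1,  u(5) = 14,  u(6) = 16,  u(7) = 9,  u(8) = 5,  u(9) = 0,  u(10) = 8.
The sequence repeats with period 9.
So u(124) = u(1 + ((124-1) mod 9)) = u(7) = 9.

9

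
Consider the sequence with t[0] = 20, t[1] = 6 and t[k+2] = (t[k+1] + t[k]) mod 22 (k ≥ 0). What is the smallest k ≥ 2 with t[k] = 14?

4

We have t[0] = 20,  t[1] = 6,  t[2] = 4,  t[3] = 10,  t[4] = 14,  t[5] = 2,  t[6] = 16,  t[7] = 18,  t[8] = 12,  t[9] = 8,  t[10] = 20,  t[11] = 6.
The sequence repeats with period 10.
The value 14 first appears (with k ≥ 2) at t[4].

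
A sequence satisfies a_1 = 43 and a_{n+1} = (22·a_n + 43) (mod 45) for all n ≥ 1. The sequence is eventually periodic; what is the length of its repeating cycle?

36

Computing terms: a_1 = 43; a_2 = 44; a_3 = 21; a_4 = 10; a_5 = 38; a_6 = 24; a_7 = 31; a_8 = 5; a_9 = 18; a_{10} = 34; a_{11} = 26; a_{12} = 30; a_{13} = 28; a_{14} = 29; a_{15} = 6; a_{16} = 40; a_{17} = 23; a_{18} = 9; a_{19} = 16; a_{20} = 35; a_{21} = 3; a_{22} = 19; a_{23} = 11; a_{24} = 15; a_{25} = 13; a_{26} = 14; a_{27} = 36; a_{28} = 25; a_{29} = 8; a_{30} = 39; a_{31} = 1; a_{32} = 20; a_{33} = 33; a_{34} = 4; a_{35} = 41; a_{36} = 0; a_{37} = 43.
The sequence repeats with period 36.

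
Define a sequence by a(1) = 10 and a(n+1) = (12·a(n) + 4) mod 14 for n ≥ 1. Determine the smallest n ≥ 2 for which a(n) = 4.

6

We have a(1) = 10,  a(2) = 12,  a(3) = 8,  a(4) = 2,  a(5) = 0,  a(6) = 4,  a(7) = 10.
Since a(7) = a(1) = 10, the sequence is periodic with period 6.
The value 4 first appears (with n ≥ 2) at a(6).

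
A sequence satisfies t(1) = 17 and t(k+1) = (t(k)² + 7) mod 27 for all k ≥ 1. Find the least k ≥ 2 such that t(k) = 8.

We have t(1) = 17, t(2) = 26, t(3) = 8, t(4) = 17.
The sequence repeats with period 3.
The value 8 first appears (with k ≥ 2) at t(3).

3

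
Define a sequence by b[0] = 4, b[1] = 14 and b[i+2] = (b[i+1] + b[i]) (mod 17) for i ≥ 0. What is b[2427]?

b[0] = 4; b[1] = 14; b[2] = 1; b[3] = 15; b[4] = 16; b[5] = 14; b[6] = 13; b[7] = 10; b[8] = 6; b[9] = 16; b[10] = 5; b[11] = 4; b[12] = 9; b[13] = 13; b[14] = 5; b[15] = 1; b[16] = 6; b[17] = 7; b[18] = 13; b[19] = 3; b[20] = 16; b[21] = 2; b[22] = 1; b[23] = 3; b[24] = 4; b[25] = 7; b[26] = 11; b[27] = 1; b[28] = 12; b[29] = 13; b[30] = 8; b[31] = 4; b[32] = 12; b[33] = 16; b[34] = 11; b[35] = 10; b[36] = 4; b[37] = 14.
The sequence repeats with period 36.
(2427 - 0) mod 36 = 15, so b[2427] = b[15] = 1.

1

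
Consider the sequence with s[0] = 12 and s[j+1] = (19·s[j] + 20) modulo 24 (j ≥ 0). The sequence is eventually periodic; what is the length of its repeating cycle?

6

We have s[0] = 12; s[1] = 8; s[2] = 4; s[3] = 0; s[4] = 20; s[5] = 16; s[6] = 12.
The sequence repeats with period 6.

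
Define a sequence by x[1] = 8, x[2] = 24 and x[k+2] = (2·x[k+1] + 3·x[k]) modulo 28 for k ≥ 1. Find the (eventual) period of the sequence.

We have x[1] = 8,  x[2] = 24,  x[3] = 16,  x[4] = 20,  x[5] = 4,  x[6] = 12,  x[7] = 8,  x[8] = 24.
The sequence repeats with period 6.

6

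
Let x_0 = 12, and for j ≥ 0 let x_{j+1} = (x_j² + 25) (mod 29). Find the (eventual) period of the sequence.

Listing terms: x_0 = 12; x_1 = 24; x_2 = 21; x_3 = 2; x_4 = 0; x_5 = 25; x_6 = 12.
The sequence repeats with period 6.

6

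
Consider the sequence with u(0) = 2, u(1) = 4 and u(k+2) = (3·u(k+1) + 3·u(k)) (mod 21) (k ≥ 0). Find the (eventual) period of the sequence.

42

u(0) = 2,  u(1) = 4,  u(2) = 18,  u(3) = 3,  u(4) = 0,  u(5) = 9,  u(6) = 6,  u(7) = 3,  u(8) = 6,  u(9) = 6,  u(10) = 15,  u(11) = 0,  u(12) = 3,  u(13) = 9,  u(14) = 15,  u(15) = 9,  u(16) = 9,  u(17) = 12,  u(18) = 0,  u(19) = 15,  u(20) = 3,  u(21) = 12,  u(22) = 3,  u(23) = 3,  u(24) = 18,  u(25) = 0,  u(26) = 12,  u(27) = 15,  u(28) = 18,  u(29) = 15,  u(30) = 15,  u(31) = 6,  u(32) = 0,  u(33) = 18,  u(34) = 12,  u(35) = 6,  u(36) = 12,  u(37) = 12,  u(38) = 9,  u(39) = 0,  u(40) = 6,  u(41) = 18,  u(42) = 9,  u(43) = 18,  u(44) = 18,  u(45) = 3.
Since (u(44), u(45)) = (u(2), u(3)) = (18, 3) (two consecutive terms determine the rest), the sequence is eventually periodic: after a pre-period of length 2 it cycles with period 42.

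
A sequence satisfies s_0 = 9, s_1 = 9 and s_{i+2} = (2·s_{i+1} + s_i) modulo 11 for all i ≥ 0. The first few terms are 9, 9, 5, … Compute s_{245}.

We have s_0 = 9; s_1 = 9; s_2 = 5; s_3 = 8; s_4 = 10; s_5 = 6; s_6 = 0; s_7 = 6; s_8 = 1; s_9 = 8; s_{10} = 6; s_{11} = 9; s_{12} = 2; s_{13} = 2; s_{14} = 6; s_{15} = 3; s_{16} = 1; s_{17} = 5; s_{18} = 0; s_{19} = 5; s_{20} = 10; s_{21} = 3; s_{22} = 5; s_{23} = 2; s_{24} = 9; s_{25} = 9.
The sequence repeats with period 24.
(245 - 0) mod 24 = 5, so s_{245} = s_5 = 6.

6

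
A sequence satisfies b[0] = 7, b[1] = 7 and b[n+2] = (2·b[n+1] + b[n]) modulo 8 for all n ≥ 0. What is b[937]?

We have b[0] = 7,  b[1] = 7,  b[2] = 5,  b[3] = 1,  b[4] = 7,  b[5] = 7.
Since (b[4], b[5]) = (b[0], b[1]) = (7, 7) (two consecutive terms determine the rest), the sequence is periodic with period 4.
(937 - 0) mod 4 = 1, so b[937] = b[1] = 7.

7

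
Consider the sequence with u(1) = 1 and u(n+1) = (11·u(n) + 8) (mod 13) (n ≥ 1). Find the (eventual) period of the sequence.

Computing terms: u(1) = 1,  u(2) = 6,  u(3) = 9,  u(4) = 3,  u(5) = 2,  u(6) = 4,  u(7) = 0,  u(8) = 8,  u(9) = 5,  u(10) = 11,  u(11) = 12,  u(12) = 10,  u(13) = 1.
The sequence repeats with period 12.

12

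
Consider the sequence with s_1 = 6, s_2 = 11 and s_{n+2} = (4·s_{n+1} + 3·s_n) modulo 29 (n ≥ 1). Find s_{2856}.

15

We have s_1 = 6, s_2 = 11, s_3 = 4, s_4 = 20, s_5 = 5, s_6 = 22, s_7 = 16, s_8 = 14, s_9 = 17, s_{10} = 23, s_{11} = 27, s_{12} = 3, s_{13} = 6, s_{14} = 4, s_{15} = 5, s_{16} = 3, s_{17} = 27, s_{18} = 1, s_{19} = 27, s_{20} = 24, s_{21} = 3, s_{22} = 26, s_{23} = 26, s_{24} = 8, s_{25} = 23, s_{26} = 0, s_{27} = 11, s_{28} = 15, s_{29} = 6, s_{30} = 11.
Since (s_{29}, s_{30}) = (s_1, s_2) = (6, 11) (two consecutive terms determine the rest), the sequence is periodic with period 28.
So s_{2856} = s_{1 + ((2856-1) mod 28)} = s_{28} = 15.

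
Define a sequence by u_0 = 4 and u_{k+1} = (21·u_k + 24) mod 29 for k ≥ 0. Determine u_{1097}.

Listing terms: u_0 = 4; u_1 = 21; u_2 = 1; u_3 = 16; u_4 = 12; u_5 = 15; u_6 = 20; u_7 = 9; u_8 = 10; u_9 = 2; u_{10} = 8; u_{11} = 18; u_{12} = 25; u_{13} = 27; u_{14} = 11; u_{15} = 23; u_{16} = 14; u_{17} = 28; u_{18} = 3; u_{19} = 0; u_{20} = 24; u_{21} = 6; u_{22} = 5; u_{23} = 13; u_{24} = 7; u_{25} = 26; u_{26} = 19; u_{27} = 17; u_{28} = 4.
The sequence repeats with period 28.
(1097 - 0) mod 28 = 5, so u_{1097} = u_5 = 15.

15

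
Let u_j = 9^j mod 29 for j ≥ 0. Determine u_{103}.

Listing terms: u_0 = 1,  u_1 = 9,  u_2 = 23,  u_3 = 4,  u_4 = 7,  u_5 = 5,  u_6 = 16,  u_7 = 28,  u_8 = 20,  u_9 = 6,  u_{10} = 25,  u_{11} = 22,  u_{12} = 24,  u_{13} = 13,  u_{14} = 1.
The sequence repeats with period 14.
So u_{103} = u_{0 + ((103-0) mod 14)} = u_5 = 5.

5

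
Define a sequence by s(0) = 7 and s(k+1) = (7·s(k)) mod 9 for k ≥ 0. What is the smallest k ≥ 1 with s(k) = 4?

1

s(0) = 7; s(1) = 4; s(2) = 1; s(3) = 7.
The sequence repeats with period 3.
The value 4 first appears (with k ≥ 1) at s(1).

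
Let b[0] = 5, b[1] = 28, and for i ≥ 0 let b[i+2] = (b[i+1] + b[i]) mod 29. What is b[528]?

28

We have b[0] = 5, b[1] = 28, b[2] = 4, b[3] = 3, b[4] = 7, b[5] = 10, b[6] = 17, b[7] = 27, b[8] = 15, b[9] = 13, b[10] = 28, b[11] = 12, b[12] = 11, b[13] = 23, b[14] = 5, b[15] = 28.
The sequence repeats with period 14.
So b[528] = b[0 + ((528-0) mod 14)] = b[10] = 28.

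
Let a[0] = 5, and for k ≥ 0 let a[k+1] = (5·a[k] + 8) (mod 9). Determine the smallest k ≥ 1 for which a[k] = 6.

Listing terms: a[0] = 5; a[1] = 6; a[2] = 2; a[3] = 0; a[4] = 8; a[5] = 3; a[6] = 5.
Since a[6] = a[0] = 5, the sequence is periodic with period 6.
The value 6 first appears (with k ≥ 1) at a[1].

1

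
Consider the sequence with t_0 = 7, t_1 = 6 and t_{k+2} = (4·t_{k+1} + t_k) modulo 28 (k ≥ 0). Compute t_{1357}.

18

t_0 = 7; t_1 = 6; t_2 = 3; t_3 = 18; t_4 = 19; t_5 = 10; t_6 = 3; t_7 = 22; t_8 = 7; t_9 = 22; t_{10} = 11; t_{11} = 10; t_{12} = 23; t_{13} = 18; t_{14} = 11; t_{15} = 6; t_{16} = 7; t_{17} = 6.
The sequence repeats with period 16.
(1357 - 0) mod 16 = 13, so t_{1357} = t_{13} = 18.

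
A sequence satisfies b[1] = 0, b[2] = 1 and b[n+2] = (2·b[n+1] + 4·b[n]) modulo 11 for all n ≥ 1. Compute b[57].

Listing terms: b[1] = 0; b[2] = 1; b[3] = 2; b[4] = 8; b[5] = 2; b[6] = 3; b[7] = 3; b[8] = 7; b[9] = 4; b[10] = 3; b[11] = 0; b[12] = 1.
Since (b[11], b[12]) = (b[1], b[2]) = (0, 1) (two consecutive terms determine the rest), the sequence is periodic with period 10.
(57 - 1) mod 10 = 6, so b[57] = b[7] = 3.

3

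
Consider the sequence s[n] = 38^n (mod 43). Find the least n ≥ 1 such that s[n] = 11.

Listing terms: s[0] = 1; s[1] = 38; s[2] = 25; s[3] = 4; s[4] = 23; s[5] = 14; s[6] = 16; s[7] = 6; s[8] = 13; s[9] = 21; s[10] = 24; s[11] = 9; s[12] = 41; s[13] = 10; s[14] = 36; s[15] = 35; s[16] = 40; s[17] = 15; s[18] = 11; s[19] = 31; s[20] = 17; s[21] = 1.
Since s[21] = s[0] = 1, the sequence is periodic with period 21.
The value 11 first appears (with n ≥ 1) at s[18].

18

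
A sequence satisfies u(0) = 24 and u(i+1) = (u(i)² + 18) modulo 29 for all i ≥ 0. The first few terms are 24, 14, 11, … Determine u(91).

14

Computing terms: u(0) = 24,  u(1) = 14,  u(2) = 11,  u(3) = 23,  u(4) = 25,  u(5) = 5,  u(6) = 14.
Since u(6) = u(1) = 14, the sequence is eventually periodic: after a pre-period of length 1 it cycles with period 5.
For i ≥ 1, u(i) depends only on (i - 1) mod 5. (91 - 1) mod 5 = 0, so u(91) = u(1) = 14.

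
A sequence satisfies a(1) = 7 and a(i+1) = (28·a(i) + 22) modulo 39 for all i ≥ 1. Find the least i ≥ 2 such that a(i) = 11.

8

a(1) = 7; a(2) = 23; a(3) = 3; a(4) = 28; a(5) = 26; a(6) = 9; a(7) = 1; a(8) = 11; a(9) = 18; a(10) = 19; a(11) = 8; a(12) = 12; a(13) = 7.
The sequence repeats with period 12.
The value 11 first appears (with i ≥ 2) at a(8).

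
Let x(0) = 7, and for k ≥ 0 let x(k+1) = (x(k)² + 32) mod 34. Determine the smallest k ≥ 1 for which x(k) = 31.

2

Listing terms: x(0) = 7,  x(1) = 13,  x(2) = 31,  x(3) = 7.
The sequence repeats with period 3.
The value 31 first appears (with k ≥ 1) at x(2).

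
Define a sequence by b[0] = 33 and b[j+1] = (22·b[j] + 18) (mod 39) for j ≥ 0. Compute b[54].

33

b[0] = 33,  b[1] = 3,  b[2] = 6,  b[3] = 33.
The sequence repeats with period 3.
(54 - 0) mod 3 = 0, so b[54] = b[0] = 33.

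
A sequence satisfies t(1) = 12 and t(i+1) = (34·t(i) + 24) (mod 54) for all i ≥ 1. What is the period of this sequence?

9

Computing terms: t(1) = 12; t(2) = 0; t(3) = 24; t(4) = 30; t(5) = 18; t(6) = 42; t(7) = 48; t(8) = 36; t(9) = 6; t(10) = 12.
The sequence repeats with period 9.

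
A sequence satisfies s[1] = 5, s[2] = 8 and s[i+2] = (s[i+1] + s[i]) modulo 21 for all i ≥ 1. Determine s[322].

We have s[1] = 5,  s[2] = 8,  s[3] = 13,  s[4] = 0,  s[5] = 13,  s[6] = 13,  s[7] = 5,  s[8] = 18,  s[9] = 2,  s[10] = 20,  s[11] = 1,  s[12] = 0,  s[13] = 1,  s[14] = 1,  s[15] = 2,  s[16] = 3,  s[17] = 5,  s[18] = 8.
The sequence repeats with period 16.
So s[322] = s[1 + ((322-1) mod 16)] = s[2] = 8.

8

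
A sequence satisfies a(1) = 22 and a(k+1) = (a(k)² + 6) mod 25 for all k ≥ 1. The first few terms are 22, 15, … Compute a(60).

Listing terms: a(1) = 22, a(2) = 15, a(3) = 6, a(4) = 17, a(5) = 20, a(6) = 6.
Since a(6) = a(3) = 6, the sequence is eventually periodic: after a pre-period of length 2 it cycles with period 3.
For k ≥ 3, a(k) depends only on (k - 3) mod 3. (60 - 3) mod 3 = 0, so a(60) = a(3) = 6.

6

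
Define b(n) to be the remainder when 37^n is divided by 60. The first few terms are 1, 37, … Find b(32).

We have b(0) = 1,  b(1) = 37,  b(2) = 49,  b(3) = 13,  b(4) = 1.
The sequence repeats with period 4.
(32 - 0) mod 4 = 0, so b(32) = b(0) = 1.

1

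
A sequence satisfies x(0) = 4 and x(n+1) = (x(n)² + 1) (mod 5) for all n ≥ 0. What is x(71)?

0

Listing terms: x(0) = 4; x(1) = 2; x(2) = 0; x(3) = 1; x(4) = 2.
Since x(4) = x(1) = 2, the sequence is eventually periodic: after a pre-period of length 1 it cycles with period 3.
For n ≥ 1, x(n) depends only on (n - 1) mod 3. (71 - 1) mod 3 = 1, so x(71) = x(2) = 0.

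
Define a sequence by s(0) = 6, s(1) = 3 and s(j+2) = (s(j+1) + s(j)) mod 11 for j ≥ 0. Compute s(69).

8

Listing terms: s(0) = 6; s(1) = 3; s(2) = 9; s(3) = 1; s(4) = 10; s(5) = 0; s(6) = 10; s(7) = 10; s(8) = 9; s(9) = 8; s(10) = 6; s(11) = 3.
Since (s(10), s(11)) = (s(0), s(1)) = (6, 3) (two consecutive terms determine the rest), the sequence is periodic with period 10.
(69 - 0) mod 10 = 9, so s(69) = s(9) = 8.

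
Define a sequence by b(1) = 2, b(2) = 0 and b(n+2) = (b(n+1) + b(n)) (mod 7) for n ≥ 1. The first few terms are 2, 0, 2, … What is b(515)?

Listing terms: b(1) = 2; b(2) = 0; b(3) = 2; b(4) = 2; b(5) = 4; b(6) = 6; b(7) = 3; b(8) = 2; b(9) = 5; b(10) = 0; b(11) = 5; b(12) = 5; b(13) = 3; b(14) = 1; b(15) = 4; b(16) = 5; b(17) = 2; b(18) = 0.
Since (b(17), b(18)) = (b(1), b(2)) = (2, 0) (two consecutive terms determine the rest), the sequence is periodic with period 16.
So b(515) = b(1 + ((515-1) mod 16)) = b(3) = 2.

2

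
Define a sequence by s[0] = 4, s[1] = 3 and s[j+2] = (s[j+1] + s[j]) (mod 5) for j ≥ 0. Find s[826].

4

We have s[0] = 4, s[1] = 3, s[2] = 2, s[3] = 0, s[4] = 2, s[5] = 2, s[6] = 4, s[7] = 1, s[8] = 0, s[9] = 1, s[10] = 1, s[11] = 2, s[12] = 3, s[13] = 0, s[14] = 3, s[15] = 3, s[16] = 1, s[17] = 4, s[18] = 0, s[19] = 4, s[20] = 4, s[21] = 3.
The sequence repeats with period 20.
So s[826] = s[0 + ((826-0) mod 20)] = s[6] = 4.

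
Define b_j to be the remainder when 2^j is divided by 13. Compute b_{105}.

5

b_0 = 1; b_1 = 2; b_2 = 4; b_3 = 8; b_4 = 3; b_5 = 6; b_6 = 12; b_7 = 11; b_8 = 9; b_9 = 5; b_{10} = 10; b_{11} = 7; b_{12} = 1.
The sequence repeats with period 12.
(105 - 0) mod 12 = 9, so b_{105} = b_9 = 5.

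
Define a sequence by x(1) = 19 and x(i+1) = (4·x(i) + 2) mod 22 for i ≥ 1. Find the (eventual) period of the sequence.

5

Listing terms: x(1) = 19, x(2) = 12, x(3) = 6, x(4) = 4, x(5) = 18, x(6) = 8, x(7) = 12.
Since x(7) = x(2) = 12, the sequence is eventually periodic: after a pre-period of length 1 it cycles with period 5.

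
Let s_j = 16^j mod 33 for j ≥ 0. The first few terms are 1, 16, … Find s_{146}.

16

s_0 = 1; s_1 = 16; s_2 = 25; s_3 = 4; s_4 = 31; s_5 = 1.
Since s_5 = s_0 = 1, the sequence is periodic with period 5.
(146 - 0) mod 5 = 1, so s_{146} = s_1 = 16.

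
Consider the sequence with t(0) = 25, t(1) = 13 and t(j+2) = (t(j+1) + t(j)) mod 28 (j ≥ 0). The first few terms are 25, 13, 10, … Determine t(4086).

t(0) = 25; t(1) = 13; t(2) = 10; t(3) = 23; t(4) = 5; t(5) = 0; t(6) = 5; t(7) = 5; t(8) = 10; t(9) = 15; t(10) = 25; t(11) = 12; t(12) = 9; t(13) = 21; t(14) = 2; t(15) = 23; t(16) = 25; t(17) = 20; t(18) = 17; t(19) = 9; t(20) = 26; t(21) = 7; t(22) = 5; t(23) = 12; t(24) = 17; t(25) = 1; t(26) = 18; t(27) = 19; t(28) = 9; t(29) = 0; t(30) = 9; t(31) = 9; t(32) = 18; t(33) = 27; t(34) = 17; t(35) = 16; t(36) = 5; t(37) = 21; t(38) = 26; t(39) = 19; t(40) = 17; t(41) = 8; t(42) = 25; t(43) = 5; t(44) = 2; t(45) = 7; t(46) = 9; t(47) = 16; t(48) = 25; t(49) = 13.
Since (t(48), t(49)) = (t(0), t(1)) = (25, 13) (two consecutive terms determine the rest), the sequence is periodic with period 48.
So t(4086) = t(0 + ((4086-0) mod 48)) = t(6) = 5.

5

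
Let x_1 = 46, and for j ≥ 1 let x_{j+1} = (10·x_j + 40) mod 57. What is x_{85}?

x_1 = 46,  x_2 = 44,  x_3 = 24,  x_4 = 52,  x_5 = 47,  x_6 = 54,  x_7 = 10,  x_8 = 26,  x_9 = 15,  x_{10} = 19,  x_{11} = 2,  x_{12} = 3,  x_{13} = 13,  x_{14} = 56,  x_{15} = 30,  x_{16} = 55,  x_{17} = 20,  x_{18} = 12,  x_{19} = 46.
Since x_{19} = x_1 = 46, the sequence is periodic with period 18.
So x_{85} = x_{1 + ((85-1) mod 18)} = x_{13} = 13.

13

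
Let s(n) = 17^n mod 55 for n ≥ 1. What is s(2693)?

s(1) = 17, s(2) = 14, s(3) = 18, s(4) = 31, s(5) = 32, s(6) = 49, s(7) = 8, s(8) = 26, s(9) = 2, s(10) = 34, s(11) = 28, s(12) = 36, s(13) = 7, s(14) = 9, s(15) = 43, s(16) = 16, s(17) = 52, s(18) = 4, s(19) = 13, s(20) = 1, s(21) = 17.
Since s(21) = s(1) = 17, the sequence is periodic with period 20.
(2693 - 1) mod 20 = 12, so s(2693) = s(13) = 7.

7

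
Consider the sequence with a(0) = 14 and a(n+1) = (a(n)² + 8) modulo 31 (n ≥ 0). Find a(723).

27

a(0) = 14; a(1) = 18; a(2) = 22; a(3) = 27; a(4) = 24; a(5) = 26; a(6) = 2; a(7) = 12; a(8) = 28; a(9) = 17; a(10) = 18.
Since a(10) = a(1) = 18, the sequence is eventually periodic: after a pre-period of length 1 it cycles with period 9.
For n ≥ 1, a(n) depends only on (n - 1) mod 9. (723 - 1) mod 9 = 2, so a(723) = a(3) = 27.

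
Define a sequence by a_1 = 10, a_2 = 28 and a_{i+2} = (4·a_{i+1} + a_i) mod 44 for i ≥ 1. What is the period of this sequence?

We have a_1 = 10,  a_2 = 28,  a_3 = 34,  a_4 = 32,  a_5 = 30,  a_6 = 20,  a_7 = 22,  a_8 = 20,  a_9 = 14,  a_{10} = 32,  a_{11} = 10,  a_{12} = 28.
The sequence repeats with period 10.

10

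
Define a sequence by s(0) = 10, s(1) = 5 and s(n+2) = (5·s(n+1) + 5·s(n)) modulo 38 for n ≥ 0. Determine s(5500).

Computing terms: s(0) = 10,  s(1) = 5,  s(2) = 37,  s(3) = 20,  s(4) = 19,  s(5) = 5,  s(6) = 6,  s(7) = 17,  s(8) = 1,  s(9) = 14,  s(10) = 37,  s(11) = 27,  s(12) = 16,  s(13) = 25,  s(14) = 15,  s(15) = 10,  s(16) = 11,  s(17) = 29,  s(18) = 10,  s(19) = 5.
Since (s(18), s(19)) = (s(0), s(1)) = (10, 5) (two consecutive terms determine the rest), the sequence is periodic with period 18.
So s(5500) = s(0 + ((5500-0) mod 18)) = s(10) = 37.

37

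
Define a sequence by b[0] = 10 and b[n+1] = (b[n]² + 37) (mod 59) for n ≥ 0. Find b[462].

Computing terms: b[0] = 10, b[1] = 19, b[2] = 44, b[3] = 26, b[4] = 5, b[5] = 3, b[6] = 46, b[7] = 29, b[8] = 52, b[9] = 27, b[10] = 58, b[11] = 38, b[12] = 6, b[13] = 14, b[14] = 56, b[15] = 46.
Since b[15] = b[6] = 46, the sequence is eventually periodic: after a pre-period of length 6 it cycles with period 9.
For n ≥ 6, b[n] depends only on (n - 6) mod 9. (462 - 6) mod 9 = 6, so b[462] = b[12] = 6.

6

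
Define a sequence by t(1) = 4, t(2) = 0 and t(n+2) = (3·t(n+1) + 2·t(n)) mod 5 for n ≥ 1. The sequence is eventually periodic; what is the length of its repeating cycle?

t(1) = 4,  t(2) = 0,  t(3) = 3,  t(4) = 4,  t(5) = 3,  t(6) = 2,  t(7) = 2,  t(8) = 0,  t(9) = 4,  t(10) = 2,  t(11) = 4,  t(12) = 1,  t(13) = 1,  t(14) = 0,  t(15) = 2,  t(16) = 1,  t(17) = 2,  t(18) = 3,  t(19) = 3,  t(20) = 0,  t(21) = 1,  t(22) = 3,  t(23) = 1,  t(24) = 4,  t(25) = 4,  t(26) = 0.
The sequence repeats with period 24.

24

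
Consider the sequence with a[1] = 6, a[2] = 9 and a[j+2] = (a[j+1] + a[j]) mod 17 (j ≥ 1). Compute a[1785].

a[1] = 6; a[2] = 9; a[3] = 15; a[4] = 7; a[5] = 5; a[6] = 12; a[7] = 0; a[8] = 12; a[9] = 12; a[10] = 7; a[11] = 2; a[12] = 9; a[13] = 11; a[14] = 3; a[15] = 14; a[16] = 0; a[17] = 14; a[18] = 14; a[19] = 11; a[20] = 8; a[21] = 2; a[22] = 10; a[23] = 12; a[24] = 5; a[25] = 0; a[26] = 5; a[27] = 5; a[28] = 10; a[29] = 15; a[30] = 8; a[31] = 6; a[32] = 14; a[33] = 3; a[34] = 0; a[35] = 3; a[36] = 3; a[37] = 6; a[38] = 9.
The sequence repeats with period 36.
(1785 - 1) mod 36 = 20, so a[1785] = a[21] = 2.

2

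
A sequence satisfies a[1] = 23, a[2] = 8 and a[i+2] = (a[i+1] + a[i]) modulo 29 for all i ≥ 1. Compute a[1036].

Computing terms: a[1] = 23; a[2] = 8; a[3] = 2; a[4] = 10; a[5] = 12; a[6] = 22; a[7] = 5; a[8] = 27; a[9] = 3; a[10] = 1; a[11] = 4; a[12] = 5; a[13] = 9; a[14] = 14; a[15] = 23; a[16] = 8.
The sequence repeats with period 14.
So a[1036] = a[1 + ((1036-1) mod 14)] = a[14] = 14.

14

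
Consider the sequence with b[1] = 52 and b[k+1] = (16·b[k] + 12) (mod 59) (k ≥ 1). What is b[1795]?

26

We have b[1] = 52; b[2] = 18; b[3] = 5; b[4] = 33; b[5] = 9; b[6] = 38; b[7] = 30; b[8] = 20; b[9] = 37; b[10] = 14; b[11] = 0; b[12] = 12; b[13] = 27; b[14] = 31; b[15] = 36; b[16] = 57; b[17] = 39; b[18] = 46; b[19] = 40; b[20] = 3; b[21] = 1; b[22] = 28; b[23] = 47; b[24] = 56; b[25] = 23; b[26] = 26; b[27] = 15; b[28] = 16; b[29] = 32; b[30] = 52.
Since b[30] = b[1] = 52, the sequence is periodic with period 29.
(1795 - 1) mod 29 = 25, so b[1795] = b[26] = 26.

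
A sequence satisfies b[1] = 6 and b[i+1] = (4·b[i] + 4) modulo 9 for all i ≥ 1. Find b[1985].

b[1] = 6, b[2] = 1, b[3] = 8, b[4] = 0, b[5] = 4, b[6] = 2, b[7] = 3, b[8] = 7, b[9] = 5, b[10] = 6.
Since b[10] = b[1] = 6, the sequence is periodic with period 9.
So b[1985] = b[1 + ((1985-1) mod 9)] = b[5] = 4.

4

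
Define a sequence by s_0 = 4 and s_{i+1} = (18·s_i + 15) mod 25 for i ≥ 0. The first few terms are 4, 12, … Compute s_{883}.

Listing terms: s_0 = 4,  s_1 = 12,  s_2 = 6,  s_3 = 23,  s_4 = 4.
Since s_4 = s_0 = 4, the sequence is periodic with period 4.
So s_{883} = s_{0 + ((883-0) mod 4)} = s_3 = 23.

23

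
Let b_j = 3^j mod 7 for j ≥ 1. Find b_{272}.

2

Computing terms: b_1 = 3, b_2 = 2, b_3 = 6, b_4 = 4, b_5 = 5, b_6 = 1, b_7 = 3.
Since b_7 = b_1 = 3, the sequence is periodic with period 6.
So b_{272} = b_{1 + ((272-1) mod 6)} = b_2 = 2.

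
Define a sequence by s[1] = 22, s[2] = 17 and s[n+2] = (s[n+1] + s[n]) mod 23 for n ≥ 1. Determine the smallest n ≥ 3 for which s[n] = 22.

9

Computing terms: s[1] = 22,  s[2] = 17,  s[3] = 16,  s[4] = 10,  s[5] = 3,  s[6] = 13,  s[7] = 16,  s[8] = 6,  s[9] = 22,  s[10] = 5,  s[11] = 4,  s[12] = 9,  s[13] = 13,  s[14] = 22,  s[15] = 12,  s[16] = 11,  s[17] = 0,  s[18] = 11,  s[19] = 11,  s[20] = 22,  s[21] = 10,  s[22] = 9,  s[23] = 19,  s[24] = 5,  s[25] = 1,  s[26] = 6,  s[27] = 7,  s[28] = 13,  s[29] = 20,  s[30] = 10,  s[31] = 7,  s[32] = 17,  s[33] = 1,  s[34] = 18,  s[35] = 19,  s[36] = 14,  s[37] = 10,  s[38] = 1,  s[39] = 11,  s[40] = 12,  s[41] = 0,  s[42] = 12,  s[43] = 12,  s[44] = 1,  s[45] = 13,  s[46] = 14,  s[47] = 4,  s[48] = 18,  s[49] = 22,  s[50] = 17.
The sequence repeats with period 48.
The value 22 first appears (with n ≥ 3) at s[9].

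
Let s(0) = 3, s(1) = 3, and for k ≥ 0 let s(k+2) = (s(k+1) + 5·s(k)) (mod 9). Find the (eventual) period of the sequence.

Listing terms: s(0) = 3, s(1) = 3, s(2) = 0, s(3) = 6, s(4) = 6, s(5) = 0, s(6) = 3, s(7) = 3.
The sequence repeats with period 6.

6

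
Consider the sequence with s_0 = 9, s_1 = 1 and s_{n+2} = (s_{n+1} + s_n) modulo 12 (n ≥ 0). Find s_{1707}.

Listing terms: s_0 = 9; s_1 = 1; s_2 = 10; s_3 = 11; s_4 = 9; s_5 = 8; s_6 = 5; s_7 = 1; s_8 = 6; s_9 = 7; s_{10} = 1; s_{11} = 8; s_{12} = 9; s_{13} = 5; s_{14} = 2; s_{15} = 7; s_{16} = 9; s_{17} = 4; s_{18} = 1; s_{19} = 5; s_{20} = 6; s_{21} = 11; s_{22} = 5; s_{23} = 4; s_{24} = 9; s_{25} = 1.
Since (s_{24}, s_{25}) = (s_0, s_1) = (9, 1) (two consecutive terms determine the rest), the sequence is periodic with period 24.
(1707 - 0) mod 24 = 3, so s_{1707} = s_3 = 11.

11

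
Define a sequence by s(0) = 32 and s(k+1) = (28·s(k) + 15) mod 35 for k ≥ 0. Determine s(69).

s(0) = 32, s(1) = 1, s(2) = 8, s(3) = 29, s(4) = 22, s(5) = 1.
Since s(5) = s(1) = 1, the sequence is eventually periodic: after a pre-period of length 1 it cycles with period 4.
For k ≥ 1, s(k) depends only on (k - 1) mod 4. (69 - 1) mod 4 = 0, so s(69) = s(1) = 1.

1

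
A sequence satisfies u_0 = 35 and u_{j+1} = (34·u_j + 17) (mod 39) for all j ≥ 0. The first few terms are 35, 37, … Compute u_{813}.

Computing terms: u_0 = 35; u_1 = 37; u_2 = 27; u_3 = 38; u_4 = 22; u_5 = 24; u_6 = 14; u_7 = 25; u_8 = 9; u_9 = 11; u_{10} = 1; u_{11} = 12; u_{12} = 35.
Since u_{12} = u_0 = 35, the sequence is periodic with period 12.
So u_{813} = u_{0 + ((813-0) mod 12)} = u_9 = 11.

11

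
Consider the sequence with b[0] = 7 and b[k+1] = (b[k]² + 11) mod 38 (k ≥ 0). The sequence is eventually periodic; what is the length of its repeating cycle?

6

Listing terms: b[0] = 7, b[1] = 22, b[2] = 1, b[3] = 12, b[4] = 3, b[5] = 20, b[6] = 31, b[7] = 22.
Since b[7] = b[1] = 22, the sequence is eventually periodic: after a pre-period of length 1 it cycles with period 6.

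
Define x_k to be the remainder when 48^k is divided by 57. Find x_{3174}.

30

We have x_0 = 1, x_1 = 48, x_2 = 24, x_3 = 12, x_4 = 6, x_5 = 3, x_6 = 30, x_7 = 15, x_8 = 36, x_9 = 18, x_{10} = 9, x_{11} = 33, x_{12} = 45, x_{13} = 51, x_{14} = 54, x_{15} = 27, x_{16} = 42, x_{17} = 21, x_{18} = 39, x_{19} = 48.
Since x_{19} = x_1 = 48, the sequence is eventually periodic: after a pre-period of length 1 it cycles with period 18.
For k ≥ 1, x_k depends only on (k - 1) mod 18. (3174 - 1) mod 18 = 5, so x_{3174} = x_6 = 30.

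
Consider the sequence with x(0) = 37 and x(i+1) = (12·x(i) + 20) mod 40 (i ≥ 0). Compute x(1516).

x(0) = 37; x(1) = 24; x(2) = 28; x(3) = 36; x(4) = 12; x(5) = 4; x(6) = 28.
Since x(6) = x(2) = 28, the sequence is eventually periodic: after a pre-period of length 2 it cycles with period 4.
For i ≥ 2, x(i) depends only on (i - 2) mod 4. (1516 - 2) mod 4 = 2, so x(1516) = x(4) = 12.

12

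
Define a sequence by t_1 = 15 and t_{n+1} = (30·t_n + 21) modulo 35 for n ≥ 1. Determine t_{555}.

Listing terms: t_1 = 15,  t_2 = 16,  t_3 = 11,  t_4 = 1,  t_5 = 16.
Since t_5 = t_2 = 16, the sequence is eventually periodic: after a pre-period of length 1 it cycles with period 3.
For n ≥ 2, t_n depends only on (n - 2) mod 3. (555 - 2) mod 3 = 1, so t_{555} = t_3 = 11.

11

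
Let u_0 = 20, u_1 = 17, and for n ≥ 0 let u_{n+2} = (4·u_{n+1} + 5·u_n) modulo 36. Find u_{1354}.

Listing terms: u_0 = 20, u_1 = 17, u_2 = 24, u_3 = 1, u_4 = 16, u_5 = 33, u_6 = 32, u_7 = 5, u_8 = 0, u_9 = 25, u_{10} = 28, u_{11} = 21, u_{12} = 8, u_{13} = 29, u_{14} = 12, u_{15} = 13, u_{16} = 4, u_{17} = 9, u_{18} = 20, u_{19} = 17.
The sequence repeats with period 18.
(1354 - 0) mod 18 = 4, so u_{1354} = u_4 = 16.

16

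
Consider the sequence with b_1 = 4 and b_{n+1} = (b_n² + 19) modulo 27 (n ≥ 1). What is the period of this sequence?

3

b_1 = 4,  b_2 = 8,  b_3 = 2,  b_4 = 23,  b_5 = 8.
Since b_5 = b_2 = 8, the sequence is eventually periodic: after a pre-period of length 1 it cycles with period 3.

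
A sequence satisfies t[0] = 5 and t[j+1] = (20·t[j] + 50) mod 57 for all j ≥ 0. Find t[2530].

41

t[0] = 5,  t[1] = 36,  t[2] = 29,  t[3] = 3,  t[4] = 53,  t[5] = 27,  t[6] = 20,  t[7] = 51,  t[8] = 44,  t[9] = 18,  t[10] = 11,  t[11] = 42,  t[12] = 35,  t[13] = 9,  t[14] = 2,  t[15] = 33,  t[16] = 26,  t[17] = 0,  t[18] = 50,  t[19] = 24,  t[20] = 17,  t[21] = 48,  t[22] = 41,  t[23] = 15,  t[24] = 8,  t[25] = 39,  t[26] = 32,  t[27] = 6,  t[28] = 56,  t[29] = 30,  t[30] = 23,  t[31] = 54,  t[32] = 47,  t[33] = 21,  t[34] = 14,  t[35] = 45,  t[36] = 38,  t[37] = 12,  t[38] = 5.
Since t[38] = t[0] = 5, the sequence is periodic with period 38.
(2530 - 0) mod 38 = 22, so t[2530] = t[22] = 41.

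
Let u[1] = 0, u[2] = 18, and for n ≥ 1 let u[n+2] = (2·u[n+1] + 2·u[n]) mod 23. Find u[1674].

18

We have u[1] = 0, u[2] = 18, u[3] = 13, u[4] = 16, u[5] = 12, u[6] = 10, u[7] = 21, u[8] = 16, u[9] = 5, u[10] = 19, u[11] = 2, u[12] = 19, u[13] = 19, u[14] = 7, u[15] = 6, u[16] = 3, u[17] = 18, u[18] = 19, u[19] = 5, u[20] = 2, u[21] = 14, u[22] = 9, u[23] = 0, u[24] = 18.
The sequence repeats with period 22.
(1674 - 1) mod 22 = 1, so u[1674] = u[2] = 18.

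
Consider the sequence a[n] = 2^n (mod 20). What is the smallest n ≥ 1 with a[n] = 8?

3

Computing terms: a[0] = 1,  a[1] = 2,  a[2] = 4,  a[3] = 8,  a[4] = 16,  a[5] = 12,  a[6] = 4.
Since a[6] = a[2] = 4, the sequence is eventually periodic: after a pre-period of length 2 it cycles with period 4.
The value 8 first appears (with n ≥ 1) at a[3].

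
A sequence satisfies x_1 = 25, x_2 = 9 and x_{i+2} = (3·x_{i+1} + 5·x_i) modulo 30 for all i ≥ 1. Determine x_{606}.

24

x_1 = 25, x_2 = 9, x_3 = 2, x_4 = 21, x_5 = 13, x_6 = 24, x_7 = 17, x_8 = 21, x_9 = 28, x_{10} = 9, x_{11} = 17, x_{12} = 6, x_{13} = 13, x_{14} = 9, x_{15} = 2.
Since (x_{14}, x_{15}) = (x_2, x_3) = (9, 2) (two consecutive terms determine the rest), the sequence is eventually periodic: after a pre-period of length 1 it cycles with period 12.
For i ≥ 2, x_i depends only on (i - 2) mod 12. (606 - 2) mod 12 = 4, so x_{606} = x_6 = 24.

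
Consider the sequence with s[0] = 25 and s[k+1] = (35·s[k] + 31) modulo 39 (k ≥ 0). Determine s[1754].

34

Listing terms: s[0] = 25, s[1] = 9, s[2] = 34, s[3] = 12, s[4] = 22, s[5] = 21, s[6] = 25.
The sequence repeats with period 6.
So s[1754] = s[0 + ((1754-0) mod 6)] = s[2] = 34.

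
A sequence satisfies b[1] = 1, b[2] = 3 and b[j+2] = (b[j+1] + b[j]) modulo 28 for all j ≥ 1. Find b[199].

1

We have b[1] = 1, b[2] = 3, b[3] = 4, b[4] = 7, b[5] = 11, b[6] = 18, b[7] = 1, b[8] = 19, b[9] = 20, b[10] = 11, b[11] = 3, b[12] = 14, b[13] = 17, b[14] = 3, b[15] = 20, b[16] = 23, b[17] = 15, b[18] = 10, b[19] = 25, b[20] = 7, b[21] = 4, b[22] = 11, b[23] = 15, b[24] = 26, b[25] = 13, b[26] = 11, b[27] = 24, b[28] = 7, b[29] = 3, b[30] = 10, b[31] = 13, b[32] = 23, b[33] = 8, b[34] = 3, b[35] = 11, b[36] = 14, b[37] = 25, b[38] = 11, b[39] = 8, b[40] = 19, b[41] = 27, b[42] = 18, b[43] = 17, b[44] = 7, b[45] = 24, b[46] = 3, b[47] = 27, b[48] = 2, b[49] = 1, b[50] = 3.
Since (b[49], b[50]) = (b[1], b[2]) = (1, 3) (two consecutive terms determine the rest), the sequence is periodic with period 48.
(199 - 1) mod 48 = 6, so b[199] = b[7] = 1.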